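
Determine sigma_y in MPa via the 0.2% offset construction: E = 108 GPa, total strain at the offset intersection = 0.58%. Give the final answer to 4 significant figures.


Offset strain = 0.002
Elastic strain at yield = total_strain - offset = 5.8e-03 - 0.002 = 3.8e-03
sigma_y = E * elastic_strain = 108000 * 3.8e-03
sigma_y = 410.4 MPa


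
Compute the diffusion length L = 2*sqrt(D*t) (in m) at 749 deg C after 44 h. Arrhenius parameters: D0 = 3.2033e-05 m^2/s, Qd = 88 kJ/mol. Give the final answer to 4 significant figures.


Step 1: D = D0 * exp(-Qd/(R*T))
T = 1022.15 K
D = 3.2033e-05 * exp(-88e3 / (8.314 * 1022.15)) = 1.01952e-09 m^2/s
Step 2: L = 2*sqrt(D*t)
t = 44 h = 158400 s
L = 2*sqrt(1.01952e-09 * 158400) = 0.02542 m


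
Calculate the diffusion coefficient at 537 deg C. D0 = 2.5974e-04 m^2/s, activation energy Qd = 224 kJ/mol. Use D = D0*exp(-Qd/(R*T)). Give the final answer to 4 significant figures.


D = D0 * exp(-Qd / (R*T))
T = 810.15 K
D = 2.5974e-04 * exp(-224e3 / (8.314 * 810.15))
D = 9.366e-19 m^2/s


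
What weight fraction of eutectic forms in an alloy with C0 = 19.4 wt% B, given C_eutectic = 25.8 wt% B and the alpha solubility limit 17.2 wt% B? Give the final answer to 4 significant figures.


f_primary = (C_e - C0) / (C_e - C_alpha_max)
f_primary = (25.8 - 19.4) / (25.8 - 17.2)
f_primary = 0.744186
f_eutectic = 1 - 0.744186 = 0.2558


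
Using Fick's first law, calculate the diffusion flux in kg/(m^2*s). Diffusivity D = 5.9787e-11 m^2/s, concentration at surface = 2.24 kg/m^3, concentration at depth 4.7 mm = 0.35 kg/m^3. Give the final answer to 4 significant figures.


J = -D * (dC/dx) = D * (C1 - C2) / dx
J = 5.9787e-11 * (2.24 - 0.35) / 4.7e-03
J = 2.404e-08 kg/(m^2*s)


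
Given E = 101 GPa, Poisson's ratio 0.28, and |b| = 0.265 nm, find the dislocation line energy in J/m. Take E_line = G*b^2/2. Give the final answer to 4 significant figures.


Step 1: G = E / (2*(1+nu))
G = 101 / (2*(1+0.28)) = 39.4531 GPa = 3.94531e+10 Pa
Step 2: E_line = G*b^2/2
b = 0.265 nm = 2.65e-10 m
E_line = 0.5 * 3.94531e+10 * (2.65e-10)^2 = 1.385e-09 J/m


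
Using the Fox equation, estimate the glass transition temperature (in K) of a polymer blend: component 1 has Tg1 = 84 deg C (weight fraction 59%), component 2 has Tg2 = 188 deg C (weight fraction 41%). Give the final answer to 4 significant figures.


1/Tg = w1/Tg1 + w2/Tg2 (in Kelvin)
Tg1 = 357.15 K, Tg2 = 461.15 K
1/Tg = 0.59/357.15 + 0.41/461.15
Tg = 393.5 K


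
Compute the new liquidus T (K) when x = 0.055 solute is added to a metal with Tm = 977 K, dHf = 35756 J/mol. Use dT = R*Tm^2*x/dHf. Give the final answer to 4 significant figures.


dT = R*Tm^2*x / dHf
dT = 8.314 * 977^2 * 0.055 / 35756
dT = 12.2071 K
T_new = 977 - 12.2071 = 964.8 K


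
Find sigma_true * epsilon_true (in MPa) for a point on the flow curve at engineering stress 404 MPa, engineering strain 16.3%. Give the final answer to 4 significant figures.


sigma_true = sigma_eng * (1 + epsilon_eng)
sigma_true = 404 * (1 + 0.163) = 469.852 MPa
epsilon_true = ln(1 + epsilon_eng)
epsilon_true = ln(1 + 0.163) = 0.151003
sigma_true * epsilon_true = 469.852 * 0.151003 = 70.95 MPa


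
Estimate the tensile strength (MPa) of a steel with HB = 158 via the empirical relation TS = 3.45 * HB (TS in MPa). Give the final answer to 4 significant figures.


TS (MPa) = 3.45 * HB
TS = 3.45 * 158
TS = 545.1 MPa


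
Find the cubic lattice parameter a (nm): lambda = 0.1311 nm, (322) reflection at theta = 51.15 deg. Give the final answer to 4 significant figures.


d = lambda / (2*sin(theta))
d = 0.1311 / (2*sin(51.15 deg))
d = 0.0841689 nm
a = d * sqrt(h^2+k^2+l^2) = 0.0841689 * sqrt(17)
a = 0.347 nm


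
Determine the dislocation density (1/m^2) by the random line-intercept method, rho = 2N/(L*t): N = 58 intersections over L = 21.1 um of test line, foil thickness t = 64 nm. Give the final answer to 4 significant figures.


rho = 2N / (L * t)
L = 21.1 um = 2.11e-05 m, t = 64 nm = 6.4e-08 m
rho = 2 * 58 / (2.11e-05 * 6.4e-08)
rho = 8.59e+13 1/m^2


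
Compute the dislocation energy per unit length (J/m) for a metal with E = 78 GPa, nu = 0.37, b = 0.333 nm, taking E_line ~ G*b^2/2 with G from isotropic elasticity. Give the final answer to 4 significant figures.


Step 1: G = E / (2*(1+nu))
G = 78 / (2*(1+0.37)) = 28.4672 GPa = 2.84672e+10 Pa
Step 2: E_line = G*b^2/2
b = 0.333 nm = 3.33e-10 m
E_line = 0.5 * 2.84672e+10 * (3.33e-10)^2 = 1.578e-09 J/m


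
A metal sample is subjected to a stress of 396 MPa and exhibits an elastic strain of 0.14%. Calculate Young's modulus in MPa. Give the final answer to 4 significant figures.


E = sigma / epsilon
epsilon = 0.14% = 1.4e-03
E = 396 / 1.4e-03
E = 282900 MPa


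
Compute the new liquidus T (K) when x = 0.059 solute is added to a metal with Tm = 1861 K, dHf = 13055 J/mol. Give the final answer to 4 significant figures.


dT = R*Tm^2*x / dHf
dT = 8.314 * 1861^2 * 0.059 / 13055
dT = 130.13 K
T_new = 1861 - 130.13 = 1731 K


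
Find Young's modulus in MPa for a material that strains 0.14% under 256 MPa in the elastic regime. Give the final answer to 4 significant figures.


E = sigma / epsilon
epsilon = 0.14% = 1.4e-03
E = 256 / 1.4e-03
E = 182900 MPa


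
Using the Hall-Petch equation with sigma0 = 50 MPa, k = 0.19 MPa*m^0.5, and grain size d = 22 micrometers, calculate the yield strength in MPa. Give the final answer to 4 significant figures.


sigma_y = sigma0 + k / sqrt(d)
d = 22 um = 2.2e-05 m
sigma_y = 50 + 0.19 / sqrt(2.2e-05)
sigma_y = 90.51 MPa


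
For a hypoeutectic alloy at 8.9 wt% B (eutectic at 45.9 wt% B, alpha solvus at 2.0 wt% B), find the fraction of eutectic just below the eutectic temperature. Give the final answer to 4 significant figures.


f_primary = (C_e - C0) / (C_e - C_alpha_max)
f_primary = (45.9 - 8.9) / (45.9 - 2.0)
f_primary = 0.842825
f_eutectic = 1 - 0.842825 = 0.1572


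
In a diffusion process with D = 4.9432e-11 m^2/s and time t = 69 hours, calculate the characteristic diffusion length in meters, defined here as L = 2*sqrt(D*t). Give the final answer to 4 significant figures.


t = 69 hr = 248400 s
Diffusion length = 2*sqrt(D*t)
= 2*sqrt(4.9432e-11 * 248400)
= 7.008e-03 m


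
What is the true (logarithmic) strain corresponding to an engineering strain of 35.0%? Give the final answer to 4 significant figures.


epsilon_true = ln(1 + epsilon_eng)
epsilon_true = ln(1 + 0.35)
epsilon_true = 0.3001


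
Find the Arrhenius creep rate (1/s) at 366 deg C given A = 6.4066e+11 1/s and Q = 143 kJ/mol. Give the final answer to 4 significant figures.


rate = A * exp(-Q / (R*T))
T = 366 + 273.15 = 639.15 K
rate = 6.4066e+11 * exp(-143e3 / (8.314 * 639.15))
rate = 1.317 1/s


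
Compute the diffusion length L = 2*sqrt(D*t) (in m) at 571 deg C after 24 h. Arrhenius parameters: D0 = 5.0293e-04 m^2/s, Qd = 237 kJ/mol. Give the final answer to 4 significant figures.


Step 1: D = D0 * exp(-Qd/(R*T))
T = 844.15 K
D = 5.0293e-04 * exp(-237e3 / (8.314 * 844.15)) = 1.08593e-18 m^2/s
Step 2: L = 2*sqrt(D*t)
t = 24 h = 86400 s
L = 2*sqrt(1.08593e-18 * 86400) = 6.126e-07 m


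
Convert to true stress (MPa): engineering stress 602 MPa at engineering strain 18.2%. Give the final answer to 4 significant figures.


sigma_true = sigma_eng * (1 + epsilon_eng)
sigma_true = 602 * (1 + 0.182)
sigma_true = 711.6 MPa


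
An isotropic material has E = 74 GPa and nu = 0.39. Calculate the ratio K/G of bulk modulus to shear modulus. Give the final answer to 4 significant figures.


G = E / (2*(1+nu))
G = 74 / (2*(1+0.39)) = 26.6187 GPa
K = E / (3*(1-2*nu))
K = 74 / (3*(1-2*0.39)) = 112.121 GPa
K/G = 112.121 / 26.6187 = 4.212


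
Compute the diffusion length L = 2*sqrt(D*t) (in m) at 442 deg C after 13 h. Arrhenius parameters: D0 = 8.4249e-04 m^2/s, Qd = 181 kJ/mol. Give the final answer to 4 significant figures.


Step 1: D = D0 * exp(-Qd/(R*T))
T = 715.15 K
D = 8.4249e-04 * exp(-181e3 / (8.314 * 715.15)) = 5.06788e-17 m^2/s
Step 2: L = 2*sqrt(D*t)
t = 13 h = 46800 s
L = 2*sqrt(5.06788e-17 * 46800) = 3.08e-06 m


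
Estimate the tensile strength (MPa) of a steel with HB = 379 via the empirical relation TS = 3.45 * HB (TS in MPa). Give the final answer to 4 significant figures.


TS (MPa) = 3.45 * HB
TS = 3.45 * 379
TS = 1308 MPa


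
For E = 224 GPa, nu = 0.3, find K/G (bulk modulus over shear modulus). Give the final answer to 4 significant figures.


G = E / (2*(1+nu))
G = 224 / (2*(1+0.3)) = 86.1538 GPa
K = E / (3*(1-2*nu))
K = 224 / (3*(1-2*0.3)) = 186.667 GPa
K/G = 186.667 / 86.1538 = 2.167


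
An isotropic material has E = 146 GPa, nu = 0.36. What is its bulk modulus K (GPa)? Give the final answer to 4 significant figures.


K = E / (3*(1-2*nu))
K = 146 / (3*(1-2*0.36))
K = 173.8 GPa


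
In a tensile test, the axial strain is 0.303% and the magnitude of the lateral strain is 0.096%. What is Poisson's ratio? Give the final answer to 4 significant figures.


nu = -epsilon_lat / epsilon_axial
Lateral strain is contraction (negative), so using magnitudes:
nu = 0.096 / 0.303
nu = 0.3168


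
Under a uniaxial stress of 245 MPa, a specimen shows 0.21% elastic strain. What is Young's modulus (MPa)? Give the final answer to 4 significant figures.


E = sigma / epsilon
epsilon = 0.21% = 2.1e-03
E = 245 / 2.1e-03
E = 116700 MPa


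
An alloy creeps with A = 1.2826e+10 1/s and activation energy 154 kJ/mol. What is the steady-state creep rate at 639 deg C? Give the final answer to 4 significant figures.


rate = A * exp(-Q / (R*T))
T = 639 + 273.15 = 912.15 K
rate = 1.2826e+10 * exp(-154e3 / (8.314 * 912.15))
rate = 19.45 1/s


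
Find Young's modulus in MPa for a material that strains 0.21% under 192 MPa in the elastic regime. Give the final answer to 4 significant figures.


E = sigma / epsilon
epsilon = 0.21% = 2.1e-03
E = 192 / 2.1e-03
E = 91430 MPa


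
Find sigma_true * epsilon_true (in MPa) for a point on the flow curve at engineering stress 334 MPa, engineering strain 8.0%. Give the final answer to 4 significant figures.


sigma_true = sigma_eng * (1 + epsilon_eng)
sigma_true = 334 * (1 + 0.08) = 360.72 MPa
epsilon_true = ln(1 + epsilon_eng)
epsilon_true = ln(1 + 0.08) = 0.076961
sigma_true * epsilon_true = 360.72 * 0.076961 = 27.76 MPa


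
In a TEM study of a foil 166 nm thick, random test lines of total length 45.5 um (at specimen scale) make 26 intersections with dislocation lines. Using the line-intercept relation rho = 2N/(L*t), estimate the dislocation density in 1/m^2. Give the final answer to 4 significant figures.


rho = 2N / (L * t)
L = 45.5 um = 4.55e-05 m, t = 166 nm = 1.66e-07 m
rho = 2 * 26 / (4.55e-05 * 1.66e-07)
rho = 6.885e+12 1/m^2


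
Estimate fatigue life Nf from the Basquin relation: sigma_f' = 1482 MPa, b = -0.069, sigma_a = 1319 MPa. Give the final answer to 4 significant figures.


sigma_a = sigma_f' * (2*Nf)^b
2*Nf = (sigma_a / sigma_f')^(1/b)
2*Nf = (1319 / 1482)^(1/-0.069)
2*Nf = 5.41231
Nf = 2.706 cycles


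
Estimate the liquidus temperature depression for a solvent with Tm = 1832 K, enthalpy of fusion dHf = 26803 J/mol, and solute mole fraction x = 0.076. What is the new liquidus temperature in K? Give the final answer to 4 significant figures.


dT = R*Tm^2*x / dHf
dT = 8.314 * 1832^2 * 0.076 / 26803
dT = 79.1209 K
T_new = 1832 - 79.1209 = 1753 K


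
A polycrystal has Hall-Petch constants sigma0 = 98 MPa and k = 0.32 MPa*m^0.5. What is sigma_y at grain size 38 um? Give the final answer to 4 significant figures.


sigma_y = sigma0 + k / sqrt(d)
d = 38 um = 3.8e-05 m
sigma_y = 98 + 0.32 / sqrt(3.8e-05)
sigma_y = 149.9 MPa


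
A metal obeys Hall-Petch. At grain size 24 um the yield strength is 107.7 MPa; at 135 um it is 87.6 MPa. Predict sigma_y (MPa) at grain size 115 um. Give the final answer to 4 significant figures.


sigma_y = sigma0 + k / sqrt(d)
1/sqrt(d1) = 1/sqrt(2.4e-05) = 204.124;  1/sqrt(d2) = 86.0663
k = (sigma1 - sigma2) / (1/sqrt(d1) - 1/sqrt(d2)) = (107.7 - 87.6) / (204.124 - 86.0663) = 0.170256 MPa*m^0.5
sigma0 = sigma1 - k/sqrt(d1) = 107.7 - 0.170256*204.124 = 72.9467 MPa
sigma_y(d3) = 72.9467 + 0.170256 / sqrt(1.15e-04) = 88.82 MPa


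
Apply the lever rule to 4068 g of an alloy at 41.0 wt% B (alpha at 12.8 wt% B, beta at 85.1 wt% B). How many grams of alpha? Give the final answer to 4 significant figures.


f_alpha = (C_beta - C0) / (C_beta - C_alpha)
f_alpha = (85.1 - 41.0) / (85.1 - 12.8) = 0.609959
m_alpha = f_alpha * m_total = 0.609959 * 4068 = 2481 g


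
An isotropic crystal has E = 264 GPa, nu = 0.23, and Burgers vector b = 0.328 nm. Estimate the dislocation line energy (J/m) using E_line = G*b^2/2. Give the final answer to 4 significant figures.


Step 1: G = E / (2*(1+nu))
G = 264 / (2*(1+0.23)) = 107.317 GPa = 1.07317e+11 Pa
Step 2: E_line = G*b^2/2
b = 0.328 nm = 3.28e-10 m
E_line = 0.5 * 1.07317e+11 * (3.28e-10)^2 = 5.773e-09 J/m


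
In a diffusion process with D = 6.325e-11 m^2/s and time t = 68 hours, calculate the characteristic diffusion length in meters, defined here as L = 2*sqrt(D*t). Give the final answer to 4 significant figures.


t = 68 hr = 244800 s
Diffusion length = 2*sqrt(D*t)
= 2*sqrt(6.325e-11 * 244800)
= 7.87e-03 m


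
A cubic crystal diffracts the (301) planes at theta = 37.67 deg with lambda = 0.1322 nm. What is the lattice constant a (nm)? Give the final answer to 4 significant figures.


d = lambda / (2*sin(theta))
d = 0.1322 / (2*sin(37.67 deg))
d = 0.108163 nm
a = d * sqrt(h^2+k^2+l^2) = 0.108163 * sqrt(10)
a = 0.342 nm


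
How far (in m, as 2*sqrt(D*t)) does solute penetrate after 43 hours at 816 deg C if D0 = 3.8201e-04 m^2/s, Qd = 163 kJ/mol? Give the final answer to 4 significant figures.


Step 1: D = D0 * exp(-Qd/(R*T))
T = 1089.15 K
D = 3.8201e-04 * exp(-163e3 / (8.314 * 1089.15)) = 5.81381e-12 m^2/s
Step 2: L = 2*sqrt(D*t)
t = 43 h = 154800 s
L = 2*sqrt(5.81381e-12 * 154800) = 1.897e-03 m


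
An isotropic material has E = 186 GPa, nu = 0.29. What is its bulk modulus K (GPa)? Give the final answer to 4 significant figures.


K = E / (3*(1-2*nu))
K = 186 / (3*(1-2*0.29))
K = 147.6 GPa


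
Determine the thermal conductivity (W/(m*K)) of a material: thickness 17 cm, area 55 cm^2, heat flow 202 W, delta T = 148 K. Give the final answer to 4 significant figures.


k = Q*L / (A*dT)
L = 0.17 m, A = 5.5e-03 m^2
k = 202 * 0.17 / (5.5e-03 * 148)
k = 42.19 W/(m*K)


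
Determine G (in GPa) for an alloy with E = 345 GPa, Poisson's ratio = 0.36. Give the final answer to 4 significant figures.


G = E / (2*(1+nu))
G = 345 / (2*(1+0.36))
G = 126.8 GPa


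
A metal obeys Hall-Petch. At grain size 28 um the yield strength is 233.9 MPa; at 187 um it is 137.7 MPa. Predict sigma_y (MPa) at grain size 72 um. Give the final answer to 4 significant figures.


sigma_y = sigma0 + k / sqrt(d)
1/sqrt(d1) = 1/sqrt(2.8e-05) = 188.982;  1/sqrt(d2) = 73.1272
k = (sigma1 - sigma2) / (1/sqrt(d1) - 1/sqrt(d2)) = (233.9 - 137.7) / (188.982 - 73.1272) = 0.830348 MPa*m^0.5
sigma0 = sigma1 - k/sqrt(d1) = 233.9 - 0.830348*188.982 = 76.9789 MPa
sigma_y(d3) = 76.9789 + 0.830348 / sqrt(7.2e-05) = 174.8 MPa


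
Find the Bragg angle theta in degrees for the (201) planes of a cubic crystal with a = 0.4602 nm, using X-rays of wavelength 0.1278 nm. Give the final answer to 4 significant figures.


d = a / sqrt(h^2+k^2+l^2)
d = 0.4602 / sqrt(5) = 0.205808 nm
lambda = 2*d*sin(theta)  =>  sin(theta) = lambda / (2*d)
sin(theta) = 0.1278 / (2 * 0.205808) = 0.310484
theta = 18.09 deg


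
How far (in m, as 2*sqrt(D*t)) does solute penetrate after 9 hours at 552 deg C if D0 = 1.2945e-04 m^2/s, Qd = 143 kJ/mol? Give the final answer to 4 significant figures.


Step 1: D = D0 * exp(-Qd/(R*T))
T = 825.15 K
D = 1.2945e-04 * exp(-143e3 / (8.314 * 825.15)) = 1.14661e-13 m^2/s
Step 2: L = 2*sqrt(D*t)
t = 9 h = 32400 s
L = 2*sqrt(1.14661e-13 * 32400) = 1.219e-04 m


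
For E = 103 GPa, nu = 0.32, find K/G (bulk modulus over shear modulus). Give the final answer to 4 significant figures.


G = E / (2*(1+nu))
G = 103 / (2*(1+0.32)) = 39.0152 GPa
K = E / (3*(1-2*nu))
K = 103 / (3*(1-2*0.32)) = 95.3704 GPa
K/G = 95.3704 / 39.0152 = 2.444


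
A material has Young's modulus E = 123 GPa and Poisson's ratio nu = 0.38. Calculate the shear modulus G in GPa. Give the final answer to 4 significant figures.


G = E / (2*(1+nu))
G = 123 / (2*(1+0.38))
G = 44.57 GPa


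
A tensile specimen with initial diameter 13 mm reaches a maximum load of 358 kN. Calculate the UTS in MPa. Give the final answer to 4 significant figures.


A0 = pi*(d/2)^2 = pi*(13/2)^2 = 132.732 mm^2
UTS = F_max / A0 = 358*1000 / 132.732
UTS = 2697 MPa


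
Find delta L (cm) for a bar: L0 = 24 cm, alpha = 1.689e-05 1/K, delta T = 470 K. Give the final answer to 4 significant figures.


dL = L0 * alpha * dT
dL = 24 * 1.689e-05 * 470
dL = 0.1905 cm


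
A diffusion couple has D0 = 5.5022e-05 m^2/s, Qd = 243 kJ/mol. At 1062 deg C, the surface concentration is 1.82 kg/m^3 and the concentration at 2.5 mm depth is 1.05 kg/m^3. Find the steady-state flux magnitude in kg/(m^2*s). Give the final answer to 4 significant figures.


Step 1: D = D0 * exp(-Qd/(R*T))
T = 1062 + 273.15 = 1335.15 K
D = 5.5022e-05 * exp(-243e3 / (8.314 * 1335.15)) = 1.71152e-14 m^2/s
Step 2: J = D * (C1 - C2) / dx
J = 1.71152e-14 * (1.82 - 1.05) / 2.5e-03
J = 5.271e-12 kg/(m^2*s)


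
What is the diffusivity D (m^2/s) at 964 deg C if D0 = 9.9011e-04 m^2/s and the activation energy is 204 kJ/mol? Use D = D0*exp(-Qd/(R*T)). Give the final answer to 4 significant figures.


D = D0 * exp(-Qd / (R*T))
T = 1237.15 K
D = 9.9011e-04 * exp(-204e3 / (8.314 * 1237.15))
D = 2.411e-12 m^2/s


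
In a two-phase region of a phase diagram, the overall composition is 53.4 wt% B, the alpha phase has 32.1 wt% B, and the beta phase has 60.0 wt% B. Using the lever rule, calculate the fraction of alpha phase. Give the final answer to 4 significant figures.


f_alpha = (C_beta - C0) / (C_beta - C_alpha)
f_alpha = (60.0 - 53.4) / (60.0 - 32.1)
f_alpha = 0.2366


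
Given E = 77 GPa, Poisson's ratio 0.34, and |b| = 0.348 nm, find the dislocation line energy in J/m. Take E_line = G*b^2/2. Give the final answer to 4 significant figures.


Step 1: G = E / (2*(1+nu))
G = 77 / (2*(1+0.34)) = 28.7313 GPa = 2.87313e+10 Pa
Step 2: E_line = G*b^2/2
b = 0.348 nm = 3.48e-10 m
E_line = 0.5 * 2.87313e+10 * (3.48e-10)^2 = 1.74e-09 J/m


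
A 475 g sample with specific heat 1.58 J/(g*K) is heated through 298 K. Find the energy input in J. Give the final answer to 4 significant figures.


Q = m * cp * dT
Q = 475 * 1.58 * 298
Q = 223600 J


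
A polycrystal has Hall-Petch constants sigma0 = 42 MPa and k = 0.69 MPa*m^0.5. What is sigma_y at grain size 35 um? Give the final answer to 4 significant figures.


sigma_y = sigma0 + k / sqrt(d)
d = 35 um = 3.5e-05 m
sigma_y = 42 + 0.69 / sqrt(3.5e-05)
sigma_y = 158.6 MPa


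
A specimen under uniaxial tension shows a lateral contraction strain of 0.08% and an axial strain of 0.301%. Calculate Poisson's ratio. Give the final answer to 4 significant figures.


nu = -epsilon_lat / epsilon_axial
Lateral strain is contraction (negative), so using magnitudes:
nu = 0.08 / 0.301
nu = 0.2658


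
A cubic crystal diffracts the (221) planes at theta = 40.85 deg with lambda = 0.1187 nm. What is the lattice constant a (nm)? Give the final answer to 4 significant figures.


d = lambda / (2*sin(theta))
d = 0.1187 / (2*sin(40.85 deg))
d = 0.090738 nm
a = d * sqrt(h^2+k^2+l^2) = 0.090738 * sqrt(9)
a = 0.2722 nm


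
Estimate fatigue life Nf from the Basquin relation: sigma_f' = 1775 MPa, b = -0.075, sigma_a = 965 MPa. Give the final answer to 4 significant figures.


sigma_a = sigma_f' * (2*Nf)^b
2*Nf = (sigma_a / sigma_f')^(1/b)
2*Nf = (965 / 1775)^(1/-0.075)
2*Nf = 3380.24
Nf = 1690 cycles


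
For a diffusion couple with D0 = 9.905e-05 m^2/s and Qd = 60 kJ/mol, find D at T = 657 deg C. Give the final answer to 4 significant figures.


D = D0 * exp(-Qd / (R*T))
T = 930.15 K
D = 9.905e-05 * exp(-60e3 / (8.314 * 930.15))
D = 4.23e-08 m^2/s


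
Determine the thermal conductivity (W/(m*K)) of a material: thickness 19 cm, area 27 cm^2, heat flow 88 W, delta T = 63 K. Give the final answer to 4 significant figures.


k = Q*L / (A*dT)
L = 0.19 m, A = 2.7e-03 m^2
k = 88 * 0.19 / (2.7e-03 * 63)
k = 98.3 W/(m*K)


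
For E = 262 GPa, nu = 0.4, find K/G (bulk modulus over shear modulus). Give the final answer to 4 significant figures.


G = E / (2*(1+nu))
G = 262 / (2*(1+0.4)) = 93.5714 GPa
K = E / (3*(1-2*nu))
K = 262 / (3*(1-2*0.4)) = 436.667 GPa
K/G = 436.667 / 93.5714 = 4.667


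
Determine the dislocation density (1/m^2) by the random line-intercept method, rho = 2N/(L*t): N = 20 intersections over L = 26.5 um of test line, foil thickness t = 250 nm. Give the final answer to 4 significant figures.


rho = 2N / (L * t)
L = 26.5 um = 2.65e-05 m, t = 250 nm = 2.5e-07 m
rho = 2 * 20 / (2.65e-05 * 2.5e-07)
rho = 6.038e+12 1/m^2


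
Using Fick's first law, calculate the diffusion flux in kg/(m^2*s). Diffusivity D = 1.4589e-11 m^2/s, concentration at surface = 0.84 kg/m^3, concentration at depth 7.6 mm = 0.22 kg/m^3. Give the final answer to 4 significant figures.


J = -D * (dC/dx) = D * (C1 - C2) / dx
J = 1.4589e-11 * (0.84 - 0.22) / 7.6e-03
J = 1.19e-09 kg/(m^2*s)


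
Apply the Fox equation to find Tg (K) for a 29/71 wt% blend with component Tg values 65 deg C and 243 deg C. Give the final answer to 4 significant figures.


1/Tg = w1/Tg1 + w2/Tg2 (in Kelvin)
Tg1 = 338.15 K, Tg2 = 516.15 K
1/Tg = 0.29/338.15 + 0.71/516.15
Tg = 447.8 K


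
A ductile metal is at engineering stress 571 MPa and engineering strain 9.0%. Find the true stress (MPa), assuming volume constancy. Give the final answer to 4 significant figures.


sigma_true = sigma_eng * (1 + epsilon_eng)
sigma_true = 571 * (1 + 0.09)
sigma_true = 622.4 MPa


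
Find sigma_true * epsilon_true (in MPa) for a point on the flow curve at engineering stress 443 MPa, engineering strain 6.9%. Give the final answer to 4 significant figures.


sigma_true = sigma_eng * (1 + epsilon_eng)
sigma_true = 443 * (1 + 0.069) = 473.567 MPa
epsilon_true = ln(1 + epsilon_eng)
epsilon_true = ln(1 + 0.069) = 0.0667236
sigma_true * epsilon_true = 473.567 * 0.0667236 = 31.6 MPa


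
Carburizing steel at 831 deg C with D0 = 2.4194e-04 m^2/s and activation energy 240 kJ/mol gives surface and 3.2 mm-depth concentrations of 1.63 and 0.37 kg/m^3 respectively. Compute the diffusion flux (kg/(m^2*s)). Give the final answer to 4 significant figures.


Step 1: D = D0 * exp(-Qd/(R*T))
T = 831 + 273.15 = 1104.15 K
D = 2.4194e-04 * exp(-240e3 / (8.314 * 1104.15)) = 1.07025e-15 m^2/s
Step 2: J = D * (C1 - C2) / dx
J = 1.07025e-15 * (1.63 - 0.37) / 3.2e-03
J = 4.214e-13 kg/(m^2*s)


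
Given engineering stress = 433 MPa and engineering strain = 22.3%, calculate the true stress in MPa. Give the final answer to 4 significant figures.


sigma_true = sigma_eng * (1 + epsilon_eng)
sigma_true = 433 * (1 + 0.223)
sigma_true = 529.6 MPa


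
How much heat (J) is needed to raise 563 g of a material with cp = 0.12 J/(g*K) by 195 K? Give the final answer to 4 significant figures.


Q = m * cp * dT
Q = 563 * 0.12 * 195
Q = 13170 J


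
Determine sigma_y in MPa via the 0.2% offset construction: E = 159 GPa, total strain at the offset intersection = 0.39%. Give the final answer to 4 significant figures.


Offset strain = 0.002
Elastic strain at yield = total_strain - offset = 3.9e-03 - 0.002 = 1.9e-03
sigma_y = E * elastic_strain = 159000 * 1.9e-03
sigma_y = 302.1 MPa


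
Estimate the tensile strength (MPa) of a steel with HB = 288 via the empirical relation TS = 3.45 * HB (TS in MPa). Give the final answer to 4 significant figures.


TS (MPa) = 3.45 * HB
TS = 3.45 * 288
TS = 993.6 MPa


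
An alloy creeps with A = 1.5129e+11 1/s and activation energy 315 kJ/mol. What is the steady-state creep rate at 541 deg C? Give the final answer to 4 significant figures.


rate = A * exp(-Q / (R*T))
T = 541 + 273.15 = 814.15 K
rate = 1.5129e+11 * exp(-315e3 / (8.314 * 814.15))
rate = 9.314e-10 1/s


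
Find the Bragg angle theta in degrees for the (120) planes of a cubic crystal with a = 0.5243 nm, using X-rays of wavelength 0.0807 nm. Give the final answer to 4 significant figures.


d = a / sqrt(h^2+k^2+l^2)
d = 0.5243 / sqrt(5) = 0.234474 nm
lambda = 2*d*sin(theta)  =>  sin(theta) = lambda / (2*d)
sin(theta) = 0.0807 / (2 * 0.234474) = 0.172087
theta = 9.909 deg


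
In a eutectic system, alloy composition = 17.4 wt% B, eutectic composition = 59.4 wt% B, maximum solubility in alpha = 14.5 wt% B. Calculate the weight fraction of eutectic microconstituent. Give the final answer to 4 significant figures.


f_primary = (C_e - C0) / (C_e - C_alpha_max)
f_primary = (59.4 - 17.4) / (59.4 - 14.5)
f_primary = 0.935412
f_eutectic = 1 - 0.935412 = 0.06459


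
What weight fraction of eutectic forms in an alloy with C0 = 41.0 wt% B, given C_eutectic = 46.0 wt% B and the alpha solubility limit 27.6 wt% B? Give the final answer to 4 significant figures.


f_primary = (C_e - C0) / (C_e - C_alpha_max)
f_primary = (46.0 - 41.0) / (46.0 - 27.6)
f_primary = 0.271739
f_eutectic = 1 - 0.271739 = 0.7283


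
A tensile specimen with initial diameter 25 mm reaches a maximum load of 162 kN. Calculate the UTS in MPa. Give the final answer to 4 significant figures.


A0 = pi*(d/2)^2 = pi*(25/2)^2 = 490.874 mm^2
UTS = F_max / A0 = 162*1000 / 490.874
UTS = 330 MPa


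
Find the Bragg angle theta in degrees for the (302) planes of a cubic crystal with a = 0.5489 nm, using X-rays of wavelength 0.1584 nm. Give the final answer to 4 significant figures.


d = a / sqrt(h^2+k^2+l^2)
d = 0.5489 / sqrt(13) = 0.152237 nm
lambda = 2*d*sin(theta)  =>  sin(theta) = lambda / (2*d)
sin(theta) = 0.1584 / (2 * 0.152237) = 0.52024
theta = 31.35 deg


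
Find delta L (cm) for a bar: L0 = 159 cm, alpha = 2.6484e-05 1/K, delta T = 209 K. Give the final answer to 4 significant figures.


dL = L0 * alpha * dT
dL = 159 * 2.6484e-05 * 209
dL = 0.8801 cm


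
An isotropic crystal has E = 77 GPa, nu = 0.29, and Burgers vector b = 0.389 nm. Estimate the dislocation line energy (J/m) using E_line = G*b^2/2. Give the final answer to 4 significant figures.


Step 1: G = E / (2*(1+nu))
G = 77 / (2*(1+0.29)) = 29.845 GPa = 2.9845e+10 Pa
Step 2: E_line = G*b^2/2
b = 0.389 nm = 3.89e-10 m
E_line = 0.5 * 2.9845e+10 * (3.89e-10)^2 = 2.258e-09 J/m


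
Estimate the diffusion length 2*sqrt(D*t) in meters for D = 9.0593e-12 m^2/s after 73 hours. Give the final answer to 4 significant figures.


t = 73 hr = 262800 s
Diffusion length = 2*sqrt(D*t)
= 2*sqrt(9.0593e-12 * 262800)
= 3.086e-03 m


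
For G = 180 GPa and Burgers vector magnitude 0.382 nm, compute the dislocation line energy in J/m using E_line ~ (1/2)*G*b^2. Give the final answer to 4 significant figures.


E = G*b^2/2
b = 0.382 nm = 3.82e-10 m
G = 180 GPa = 1.8e+11 Pa
E = 0.5 * 1.8e+11 * (3.82e-10)^2
E = 1.313e-08 J/m


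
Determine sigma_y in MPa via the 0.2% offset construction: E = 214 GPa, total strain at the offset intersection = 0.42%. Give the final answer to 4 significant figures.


Offset strain = 0.002
Elastic strain at yield = total_strain - offset = 4.2e-03 - 0.002 = 2.2e-03
sigma_y = E * elastic_strain = 214000 * 2.2e-03
sigma_y = 470.8 MPa


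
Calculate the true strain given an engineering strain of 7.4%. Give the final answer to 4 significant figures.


epsilon_true = ln(1 + epsilon_eng)
epsilon_true = ln(1 + 0.074)
epsilon_true = 0.07139


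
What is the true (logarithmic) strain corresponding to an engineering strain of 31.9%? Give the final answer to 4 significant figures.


epsilon_true = ln(1 + epsilon_eng)
epsilon_true = ln(1 + 0.319)
epsilon_true = 0.2769


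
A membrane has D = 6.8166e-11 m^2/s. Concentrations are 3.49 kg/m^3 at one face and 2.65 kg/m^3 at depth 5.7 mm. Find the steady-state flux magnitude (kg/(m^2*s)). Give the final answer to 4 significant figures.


J = -D * (dC/dx) = D * (C1 - C2) / dx
J = 6.8166e-11 * (3.49 - 2.65) / 5.7e-03
J = 1.005e-08 kg/(m^2*s)


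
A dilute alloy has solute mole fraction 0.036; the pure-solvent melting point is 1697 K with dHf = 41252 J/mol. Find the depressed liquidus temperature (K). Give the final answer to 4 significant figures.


dT = R*Tm^2*x / dHf
dT = 8.314 * 1697^2 * 0.036 / 41252
dT = 20.8945 K
T_new = 1697 - 20.8945 = 1676 K


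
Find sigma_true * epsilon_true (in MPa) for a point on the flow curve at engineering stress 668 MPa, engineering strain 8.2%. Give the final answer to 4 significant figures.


sigma_true = sigma_eng * (1 + epsilon_eng)
sigma_true = 668 * (1 + 0.082) = 722.776 MPa
epsilon_true = ln(1 + epsilon_eng)
epsilon_true = ln(1 + 0.082) = 0.0788112
sigma_true * epsilon_true = 722.776 * 0.0788112 = 56.96 MPa


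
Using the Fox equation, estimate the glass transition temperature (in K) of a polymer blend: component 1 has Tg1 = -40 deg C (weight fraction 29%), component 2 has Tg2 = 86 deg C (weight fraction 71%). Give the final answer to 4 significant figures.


1/Tg = w1/Tg1 + w2/Tg2 (in Kelvin)
Tg1 = 233.15 K, Tg2 = 359.15 K
1/Tg = 0.29/233.15 + 0.71/359.15
Tg = 310.5 K


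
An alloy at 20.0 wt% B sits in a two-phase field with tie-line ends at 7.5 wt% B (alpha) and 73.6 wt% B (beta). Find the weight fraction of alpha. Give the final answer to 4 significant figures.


f_alpha = (C_beta - C0) / (C_beta - C_alpha)
f_alpha = (73.6 - 20.0) / (73.6 - 7.5)
f_alpha = 0.8109


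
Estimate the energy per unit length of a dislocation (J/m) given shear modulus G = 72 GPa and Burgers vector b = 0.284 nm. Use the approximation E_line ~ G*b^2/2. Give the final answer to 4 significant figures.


E = G*b^2/2
b = 0.284 nm = 2.84e-10 m
G = 72 GPa = 7.2e+10 Pa
E = 0.5 * 7.2e+10 * (2.84e-10)^2
E = 2.904e-09 J/m


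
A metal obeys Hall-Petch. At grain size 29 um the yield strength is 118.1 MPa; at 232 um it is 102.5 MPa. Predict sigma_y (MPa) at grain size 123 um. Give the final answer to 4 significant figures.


sigma_y = sigma0 + k / sqrt(d)
1/sqrt(d1) = 1/sqrt(2.9e-05) = 185.695;  1/sqrt(d2) = 65.6532
k = (sigma1 - sigma2) / (1/sqrt(d1) - 1/sqrt(d2)) = (118.1 - 102.5) / (185.695 - 65.6532) = 0.129954 MPa*m^0.5
sigma0 = sigma1 - k/sqrt(d1) = 118.1 - 0.129954*185.695 = 93.9681 MPa
sigma_y(d3) = 93.9681 + 0.129954 / sqrt(1.23e-04) = 105.7 MPa


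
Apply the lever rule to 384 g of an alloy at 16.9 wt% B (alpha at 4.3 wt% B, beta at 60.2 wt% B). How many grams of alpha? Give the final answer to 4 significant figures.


f_alpha = (C_beta - C0) / (C_beta - C_alpha)
f_alpha = (60.2 - 16.9) / (60.2 - 4.3) = 0.774597
m_alpha = f_alpha * m_total = 0.774597 * 384 = 297.4 g


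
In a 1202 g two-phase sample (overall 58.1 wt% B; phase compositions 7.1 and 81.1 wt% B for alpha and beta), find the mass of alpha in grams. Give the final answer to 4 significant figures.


f_alpha = (C_beta - C0) / (C_beta - C_alpha)
f_alpha = (81.1 - 58.1) / (81.1 - 7.1) = 0.310811
m_alpha = f_alpha * m_total = 0.310811 * 1202 = 373.6 g


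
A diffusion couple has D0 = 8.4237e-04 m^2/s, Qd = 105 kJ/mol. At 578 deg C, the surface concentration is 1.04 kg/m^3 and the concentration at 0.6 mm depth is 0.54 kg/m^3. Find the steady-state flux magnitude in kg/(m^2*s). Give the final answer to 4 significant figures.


Step 1: D = D0 * exp(-Qd/(R*T))
T = 578 + 273.15 = 851.15 K
D = 8.4237e-04 * exp(-105e3 / (8.314 * 851.15)) = 3.03022e-10 m^2/s
Step 2: J = D * (C1 - C2) / dx
J = 3.03022e-10 * (1.04 - 0.54) / 6e-04
J = 2.525e-07 kg/(m^2*s)


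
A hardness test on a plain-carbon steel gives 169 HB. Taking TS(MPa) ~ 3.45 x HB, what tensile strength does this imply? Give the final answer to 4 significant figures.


TS (MPa) = 3.45 * HB
TS = 3.45 * 169
TS = 583.1 MPa


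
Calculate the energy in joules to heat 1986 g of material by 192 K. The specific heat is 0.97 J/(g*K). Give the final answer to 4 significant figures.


Q = m * cp * dT
Q = 1986 * 0.97 * 192
Q = 369900 J


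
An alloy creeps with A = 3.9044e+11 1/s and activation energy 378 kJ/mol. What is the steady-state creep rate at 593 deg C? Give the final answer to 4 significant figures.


rate = A * exp(-Q / (R*T))
T = 593 + 273.15 = 866.15 K
rate = 3.9044e+11 * exp(-378e3 / (8.314 * 866.15))
rate = 6.235e-12 1/s


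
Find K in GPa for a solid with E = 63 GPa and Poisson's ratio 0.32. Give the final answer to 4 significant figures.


K = E / (3*(1-2*nu))
K = 63 / (3*(1-2*0.32))
K = 58.33 GPa


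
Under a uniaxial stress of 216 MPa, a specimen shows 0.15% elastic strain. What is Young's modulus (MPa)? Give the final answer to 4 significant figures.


E = sigma / epsilon
epsilon = 0.15% = 1.5e-03
E = 216 / 1.5e-03
E = 144000 MPa


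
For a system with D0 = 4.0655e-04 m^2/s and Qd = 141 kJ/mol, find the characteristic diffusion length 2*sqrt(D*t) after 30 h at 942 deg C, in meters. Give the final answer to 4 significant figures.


Step 1: D = D0 * exp(-Qd/(R*T))
T = 1215.15 K
D = 4.0655e-04 * exp(-141e3 / (8.314 * 1215.15)) = 3.53058e-10 m^2/s
Step 2: L = 2*sqrt(D*t)
t = 30 h = 108000 s
L = 2*sqrt(3.53058e-10 * 108000) = 0.01235 m


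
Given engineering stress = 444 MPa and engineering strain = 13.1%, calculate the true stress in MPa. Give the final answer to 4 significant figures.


sigma_true = sigma_eng * (1 + epsilon_eng)
sigma_true = 444 * (1 + 0.131)
sigma_true = 502.2 MPa


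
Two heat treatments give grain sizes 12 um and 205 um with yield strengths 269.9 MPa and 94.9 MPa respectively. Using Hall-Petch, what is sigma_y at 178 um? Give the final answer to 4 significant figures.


sigma_y = sigma0 + k / sqrt(d)
1/sqrt(d1) = 1/sqrt(1.2e-05) = 288.675;  1/sqrt(d2) = 69.843
k = (sigma1 - sigma2) / (1/sqrt(d1) - 1/sqrt(d2)) = (269.9 - 94.9) / (288.675 - 69.843) = 0.7997 MPa*m^0.5
sigma0 = sigma1 - k/sqrt(d1) = 269.9 - 0.7997*288.675 = 39.0465 MPa
sigma_y(d3) = 39.0465 + 0.7997 / sqrt(1.78e-04) = 98.99 MPa


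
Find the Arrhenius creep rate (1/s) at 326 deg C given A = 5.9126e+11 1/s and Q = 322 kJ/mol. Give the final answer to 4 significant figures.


rate = A * exp(-Q / (R*T))
T = 326 + 273.15 = 599.15 K
rate = 5.9126e+11 * exp(-322e3 / (8.314 * 599.15))
rate = 4.994e-17 1/s


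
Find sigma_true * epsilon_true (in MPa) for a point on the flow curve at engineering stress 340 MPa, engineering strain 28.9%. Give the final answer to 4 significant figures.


sigma_true = sigma_eng * (1 + epsilon_eng)
sigma_true = 340 * (1 + 0.289) = 438.26 MPa
epsilon_true = ln(1 + epsilon_eng)
epsilon_true = ln(1 + 0.289) = 0.253867
sigma_true * epsilon_true = 438.26 * 0.253867 = 111.3 MPa


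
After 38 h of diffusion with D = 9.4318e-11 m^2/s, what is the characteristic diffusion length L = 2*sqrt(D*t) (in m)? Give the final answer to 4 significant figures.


t = 38 hr = 136800 s
Diffusion length = 2*sqrt(D*t)
= 2*sqrt(9.4318e-11 * 136800)
= 7.184e-03 m


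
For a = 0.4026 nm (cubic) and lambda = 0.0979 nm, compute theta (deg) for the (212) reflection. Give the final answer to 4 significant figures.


d = a / sqrt(h^2+k^2+l^2)
d = 0.4026 / sqrt(9) = 0.1342 nm
lambda = 2*d*sin(theta)  =>  sin(theta) = lambda / (2*d)
sin(theta) = 0.0979 / (2 * 0.1342) = 0.364754
theta = 21.39 deg


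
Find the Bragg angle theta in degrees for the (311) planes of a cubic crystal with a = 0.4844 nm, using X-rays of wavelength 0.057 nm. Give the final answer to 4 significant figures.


d = a / sqrt(h^2+k^2+l^2)
d = 0.4844 / sqrt(11) = 0.146052 nm
lambda = 2*d*sin(theta)  =>  sin(theta) = lambda / (2*d)
sin(theta) = 0.057 / (2 * 0.146052) = 0.195136
theta = 11.25 deg


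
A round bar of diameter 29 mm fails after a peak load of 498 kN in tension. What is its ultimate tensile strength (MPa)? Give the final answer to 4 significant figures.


A0 = pi*(d/2)^2 = pi*(29/2)^2 = 660.52 mm^2
UTS = F_max / A0 = 498*1000 / 660.52
UTS = 754 MPa


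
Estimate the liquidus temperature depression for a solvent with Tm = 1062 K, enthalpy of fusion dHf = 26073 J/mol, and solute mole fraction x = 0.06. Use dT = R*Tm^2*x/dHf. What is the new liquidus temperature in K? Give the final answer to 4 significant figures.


dT = R*Tm^2*x / dHf
dT = 8.314 * 1062^2 * 0.06 / 26073
dT = 21.5784 K
T_new = 1062 - 21.5784 = 1040 K


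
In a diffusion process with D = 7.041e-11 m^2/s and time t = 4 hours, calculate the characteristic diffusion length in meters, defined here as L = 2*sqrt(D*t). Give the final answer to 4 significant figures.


t = 4 hr = 14400 s
Diffusion length = 2*sqrt(D*t)
= 2*sqrt(7.041e-11 * 14400)
= 2.014e-03 m


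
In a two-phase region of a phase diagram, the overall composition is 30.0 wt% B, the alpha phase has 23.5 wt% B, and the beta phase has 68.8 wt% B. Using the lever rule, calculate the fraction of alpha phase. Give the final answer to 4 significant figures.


f_alpha = (C_beta - C0) / (C_beta - C_alpha)
f_alpha = (68.8 - 30.0) / (68.8 - 23.5)
f_alpha = 0.8565


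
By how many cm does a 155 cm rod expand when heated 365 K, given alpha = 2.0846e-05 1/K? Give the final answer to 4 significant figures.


dL = L0 * alpha * dT
dL = 155 * 2.0846e-05 * 365
dL = 1.179 cm


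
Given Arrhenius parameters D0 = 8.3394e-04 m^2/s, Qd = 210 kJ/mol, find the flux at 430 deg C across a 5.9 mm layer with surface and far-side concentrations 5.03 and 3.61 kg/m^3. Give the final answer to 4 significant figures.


Step 1: D = D0 * exp(-Qd/(R*T))
T = 430 + 273.15 = 703.15 K
D = 8.3394e-04 * exp(-210e3 / (8.314 * 703.15)) = 2.09113e-19 m^2/s
Step 2: J = D * (C1 - C2) / dx
J = 2.09113e-19 * (5.03 - 3.61) / 5.9e-03
J = 5.033e-17 kg/(m^2*s)


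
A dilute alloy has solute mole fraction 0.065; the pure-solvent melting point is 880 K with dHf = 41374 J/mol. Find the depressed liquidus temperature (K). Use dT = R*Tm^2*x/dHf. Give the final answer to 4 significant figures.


dT = R*Tm^2*x / dHf
dT = 8.314 * 880^2 * 0.065 / 41374
dT = 10.1149 K
T_new = 880 - 10.1149 = 869.9 K


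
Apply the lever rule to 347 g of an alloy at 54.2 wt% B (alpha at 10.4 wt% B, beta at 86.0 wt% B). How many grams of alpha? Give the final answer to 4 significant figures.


f_alpha = (C_beta - C0) / (C_beta - C_alpha)
f_alpha = (86.0 - 54.2) / (86.0 - 10.4) = 0.420635
m_alpha = f_alpha * m_total = 0.420635 * 347 = 146 g


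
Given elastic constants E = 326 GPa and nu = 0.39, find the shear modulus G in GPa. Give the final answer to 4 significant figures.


G = E / (2*(1+nu))
G = 326 / (2*(1+0.39))
G = 117.3 GPa


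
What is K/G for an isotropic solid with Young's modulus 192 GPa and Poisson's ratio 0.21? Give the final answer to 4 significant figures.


G = E / (2*(1+nu))
G = 192 / (2*(1+0.21)) = 79.3388 GPa
K = E / (3*(1-2*nu))
K = 192 / (3*(1-2*0.21)) = 110.345 GPa
K/G = 110.345 / 79.3388 = 1.391


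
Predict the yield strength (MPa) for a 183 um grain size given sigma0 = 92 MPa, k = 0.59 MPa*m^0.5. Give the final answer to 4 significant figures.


sigma_y = sigma0 + k / sqrt(d)
d = 183 um = 1.83e-04 m
sigma_y = 92 + 0.59 / sqrt(1.83e-04)
sigma_y = 135.6 MPa


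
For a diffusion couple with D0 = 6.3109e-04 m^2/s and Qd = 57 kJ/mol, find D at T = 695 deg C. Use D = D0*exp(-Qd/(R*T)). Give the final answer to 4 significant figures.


D = D0 * exp(-Qd / (R*T))
T = 968.15 K
D = 6.3109e-04 * exp(-57e3 / (8.314 * 968.15))
D = 5.305e-07 m^2/s


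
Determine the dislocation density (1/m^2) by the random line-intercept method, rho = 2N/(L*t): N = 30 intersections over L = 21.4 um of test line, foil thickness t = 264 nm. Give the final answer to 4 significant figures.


rho = 2N / (L * t)
L = 21.4 um = 2.14e-05 m, t = 264 nm = 2.64e-07 m
rho = 2 * 30 / (2.14e-05 * 2.64e-07)
rho = 1.062e+13 1/m^2
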